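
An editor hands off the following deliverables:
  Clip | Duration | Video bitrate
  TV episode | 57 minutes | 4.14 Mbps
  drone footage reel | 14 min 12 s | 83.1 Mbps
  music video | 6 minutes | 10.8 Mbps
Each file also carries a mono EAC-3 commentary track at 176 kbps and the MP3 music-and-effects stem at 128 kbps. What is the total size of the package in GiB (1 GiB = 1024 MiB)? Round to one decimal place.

10.5 GiB

Audio total: 176 + 128 = 304 kbps = 0.304 Mbps.
TV episode: 4.444 Mbps × 3420 s = 15198.5 Mb
drone footage reel: 83.404 Mbps × 852 s = 71060.2 Mb
music video: 11.104 Mbps × 360 s = 3997.4 Mb
Total: 90256.1 Mb = 11282.0 MB.
= 10.51 GiB.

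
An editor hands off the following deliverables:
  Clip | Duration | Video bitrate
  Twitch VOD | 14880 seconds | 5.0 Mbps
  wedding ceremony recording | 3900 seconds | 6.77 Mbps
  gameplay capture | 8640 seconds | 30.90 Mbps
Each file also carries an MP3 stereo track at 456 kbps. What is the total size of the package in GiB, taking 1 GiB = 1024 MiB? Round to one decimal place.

44.3 GiB

Audio: 456 kbps = 0.456 Mbps.
Twitch VOD: 5.456 Mbps × 14880 s = 81185.3 Mb
wedding ceremony recording: 7.226 Mbps × 3900 s = 28181.4 Mb
gameplay capture: 31.356 Mbps × 8640 s = 270915.8 Mb
Total: 380282.5 Mb = 47535.3 MB.
= 44.27 GiB.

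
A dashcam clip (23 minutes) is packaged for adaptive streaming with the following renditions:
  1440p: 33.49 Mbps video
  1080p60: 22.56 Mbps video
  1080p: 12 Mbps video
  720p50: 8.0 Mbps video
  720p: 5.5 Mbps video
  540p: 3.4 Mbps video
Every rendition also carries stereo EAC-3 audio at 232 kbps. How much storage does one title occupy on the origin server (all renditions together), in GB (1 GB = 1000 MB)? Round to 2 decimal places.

23 min = 1380 s
Audio: 232 kbps = 0.232 Mbps.
Sum of rendition bitrates: (33.49+0.232) + (22.56+0.232) + (12+0.232) + (8.0+0.232) + (5.5+0.232) + (3.4+0.232) = 86.342 Mbps.
× 1380 s = 119,152 Mb = 14,894 MB = 14.89 GB.

14.89 GB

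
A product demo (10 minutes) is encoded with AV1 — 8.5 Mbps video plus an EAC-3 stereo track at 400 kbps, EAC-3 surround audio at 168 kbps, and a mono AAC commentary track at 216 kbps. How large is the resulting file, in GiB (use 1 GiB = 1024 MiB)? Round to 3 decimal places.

0.648 GiB

10 min = 600 s
Audio total: 400 + 168 + 216 = 784 kbps = 0.784 Mbps.
Total bitrate: 8.5 + 0.784 = 9.284 Mbps.
Stream data: 9.284 Mbps × 600 s = 5570.4 Mb.
5,570 Mb = 696,300,000 bytes ÷ 1,073,741,824 = 0.6485 GiB.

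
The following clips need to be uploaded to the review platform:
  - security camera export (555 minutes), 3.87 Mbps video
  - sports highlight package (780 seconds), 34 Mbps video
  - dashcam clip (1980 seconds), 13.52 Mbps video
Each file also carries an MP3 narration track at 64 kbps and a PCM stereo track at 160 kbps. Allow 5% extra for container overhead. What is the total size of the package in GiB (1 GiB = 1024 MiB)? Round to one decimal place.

Audio total: 64 + 160 = 224 kbps = 0.224 Mbps.
security camera export: 4.094 Mbps × 33300 s × 1.05 = 143146.7 Mb
sports highlight package: 34.224 Mbps × 780 s × 1.05 = 28029.5 Mb
dashcam clip: 13.744 Mbps × 1980 s × 1.05 = 28573.8 Mb
Total: 199749.9 Mb = 24968.7 MB.
= 23.25 GiB.

23.3 GiB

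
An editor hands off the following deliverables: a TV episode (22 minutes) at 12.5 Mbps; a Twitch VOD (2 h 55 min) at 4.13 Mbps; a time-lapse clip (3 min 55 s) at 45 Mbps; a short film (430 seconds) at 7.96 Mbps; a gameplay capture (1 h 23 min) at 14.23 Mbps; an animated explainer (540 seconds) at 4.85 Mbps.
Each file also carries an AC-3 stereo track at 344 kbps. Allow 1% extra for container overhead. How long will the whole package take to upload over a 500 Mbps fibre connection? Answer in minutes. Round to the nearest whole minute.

5 minutes

Audio: 344 kbps = 0.344 Mbps.
TV episode: 12.844 Mbps × 1320 s × 1.01 = 17123.6 Mb
Twitch VOD: 4.474 Mbps × 10500 s × 1.01 = 47446.8 Mb
time-lapse clip: 45.344 Mbps × 235 s × 1.01 = 10762.4 Mb
short film: 8.304 Mbps × 430 s × 1.01 = 3606.4 Mb
gameplay capture: 14.574 Mbps × 4980 s × 1.01 = 73304.3 Mb
animated explainer: 5.194 Mbps × 540 s × 1.01 = 2832.8 Mb
Total: 155076.3 Mb = 19384.5 MB.
At 500 Mbps: 155076.3 / 500 = 310 s ≈ 5.17 minutes.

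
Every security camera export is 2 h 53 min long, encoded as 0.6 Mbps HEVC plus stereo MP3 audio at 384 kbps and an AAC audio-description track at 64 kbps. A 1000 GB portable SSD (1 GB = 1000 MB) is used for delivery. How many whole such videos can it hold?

2 h 53 min = 173 min = 10380 s
Audio total: 384 + 64 = 448 kbps = 0.448 Mbps.
Total bitrate: 1.048 Mbps.
Per item: 1.048 Mbps × 10380 s = 10,878 Mb = 1,360 MB.
Capacity: 1000 GB = 8,000,000 Mb; 735.41 items → 735 complete.

735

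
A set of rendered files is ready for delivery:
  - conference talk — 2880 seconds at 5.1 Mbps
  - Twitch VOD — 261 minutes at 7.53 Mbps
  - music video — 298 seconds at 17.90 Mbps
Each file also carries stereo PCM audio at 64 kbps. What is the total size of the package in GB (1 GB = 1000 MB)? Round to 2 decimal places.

Audio: 64 kbps = 0.064 Mbps.
conference talk: 5.164 Mbps × 2880 s = 14872.3 Mb
Twitch VOD: 7.594 Mbps × 15660 s = 118922.0 Mb
music video: 17.964 Mbps × 298 s = 5353.3 Mb
Total: 139147.6 Mb = 17393.5 MB.
= 17.39 GB.

17.39 GB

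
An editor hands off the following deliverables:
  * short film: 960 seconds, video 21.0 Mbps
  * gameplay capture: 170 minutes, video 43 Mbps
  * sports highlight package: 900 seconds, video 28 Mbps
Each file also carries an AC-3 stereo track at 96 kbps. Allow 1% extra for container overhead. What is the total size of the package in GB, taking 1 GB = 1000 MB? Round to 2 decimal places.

61.25 GB

Audio: 96 kbps = 0.096 Mbps.
short film: 21.096 Mbps × 960 s × 1.01 = 20454.7 Mb
gameplay capture: 43.096 Mbps × 10200 s × 1.01 = 443975.0 Mb
sports highlight package: 28.096 Mbps × 900 s × 1.01 = 25539.3 Mb
Total: 489968.9 Mb = 61246.1 MB.
= 61.25 GB.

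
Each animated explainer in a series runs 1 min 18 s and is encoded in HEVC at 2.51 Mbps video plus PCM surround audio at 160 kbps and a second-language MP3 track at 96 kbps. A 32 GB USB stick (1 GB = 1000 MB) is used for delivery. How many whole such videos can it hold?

1186

1 min 18 s = 78 s
Audio total: 160 + 96 = 256 kbps = 0.256 Mbps.
Total bitrate: 2.766 Mbps.
Per item: 2.766 Mbps × 78 s = 215.7 Mb = 26.97 MB.
Capacity: 32 GB = 256,000 Mb; 1186.57 items → 1186 complete.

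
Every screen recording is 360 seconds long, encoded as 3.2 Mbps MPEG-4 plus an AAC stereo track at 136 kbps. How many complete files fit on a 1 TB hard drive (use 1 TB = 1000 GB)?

6661

Audio: 136 kbps = 0.136 Mbps.
Total bitrate: 3.336 Mbps.
Per item: 3.336 Mbps × 360 s = 1,201 Mb = 150.1 MB.
Capacity: 1 TB = 8,000,000 Mb; 6661.34 items → 6661 complete.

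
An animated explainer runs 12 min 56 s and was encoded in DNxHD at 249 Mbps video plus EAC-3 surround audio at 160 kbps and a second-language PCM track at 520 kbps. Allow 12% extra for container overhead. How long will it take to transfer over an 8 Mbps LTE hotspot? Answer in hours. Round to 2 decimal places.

12 min 56 s = 776 s
Audio total: 160 + 520 = 680 kbps = 0.680 Mbps.
Total bitrate: 249.680 Mbps.
File: 249.680 Mbps × 776 s = 193751.7 Mb.
With 12% container overhead: ×1.12. → 217001.9 Mb.
At 8 Mbps: 217001.9 / 8 = 27125.2 s ≈ 7.53 hours.

7.53 hours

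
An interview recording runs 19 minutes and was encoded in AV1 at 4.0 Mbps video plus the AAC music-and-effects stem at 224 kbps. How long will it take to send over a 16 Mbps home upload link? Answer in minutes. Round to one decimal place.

19 min = 1140 s
Audio: 224 kbps = 0.224 Mbps.
Total bitrate: 4.224 Mbps.
File: 4.224 Mbps × 1140 s = 4815.4 Mb.
At 16 Mbps: 4815.4 / 16 = 301.0 s ≈ 5.02 minutes.

5.0 minutes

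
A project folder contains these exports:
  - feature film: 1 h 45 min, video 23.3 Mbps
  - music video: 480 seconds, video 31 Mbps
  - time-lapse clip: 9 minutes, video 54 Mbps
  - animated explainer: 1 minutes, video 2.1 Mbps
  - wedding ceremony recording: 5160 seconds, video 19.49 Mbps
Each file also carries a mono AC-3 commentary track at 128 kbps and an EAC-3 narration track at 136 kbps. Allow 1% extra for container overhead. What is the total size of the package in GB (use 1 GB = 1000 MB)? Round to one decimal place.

37.2 GB

Audio total: 128 + 136 = 264 kbps = 0.264 Mbps.
feature film: 23.564 Mbps × 6300 s × 1.01 = 149937.7 Mb
music video: 31.264 Mbps × 480 s × 1.01 = 15156.8 Mb
time-lapse clip: 54.264 Mbps × 540 s × 1.01 = 29595.6 Mb
animated explainer: 2.364 Mbps × 60 s × 1.01 = 143.3 Mb
wedding ceremony recording: 19.754 Mbps × 5160 s × 1.01 = 102949.9 Mb
Total: 297783.3 Mb = 37222.9 MB.
= 37.22 GB.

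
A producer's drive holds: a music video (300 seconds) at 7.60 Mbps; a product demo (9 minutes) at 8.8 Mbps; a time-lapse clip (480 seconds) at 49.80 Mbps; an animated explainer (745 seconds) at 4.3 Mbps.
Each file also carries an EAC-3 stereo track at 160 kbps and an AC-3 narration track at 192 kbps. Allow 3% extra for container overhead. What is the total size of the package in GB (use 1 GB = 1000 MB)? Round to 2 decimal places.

4.49 GB

Audio total: 160 + 192 = 352 kbps = 0.352 Mbps.
music video: 7.952 Mbps × 300 s × 1.03 = 2457.2 Mb
product demo: 9.152 Mbps × 540 s × 1.03 = 5090.3 Mb
time-lapse clip: 50.152 Mbps × 480 s × 1.03 = 24795.1 Mb
animated explainer: 4.652 Mbps × 745 s × 1.03 = 3569.7 Mb
Total: 35912.4 Mb = 4489.0 MB.
= 4.489 GB.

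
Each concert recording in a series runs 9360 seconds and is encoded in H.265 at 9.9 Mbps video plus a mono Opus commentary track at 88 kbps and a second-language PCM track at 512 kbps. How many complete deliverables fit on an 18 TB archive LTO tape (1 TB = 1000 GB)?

1465

Audio total: 88 + 512 = 600 kbps = 0.600 Mbps.
Total bitrate: 10.500 Mbps.
Per item: 10.500 Mbps × 9360 s = 98,280 Mb = 12,285 MB.
Capacity: 18 TB = 144,000,000 Mb; 1465.20 items → 1465 complete.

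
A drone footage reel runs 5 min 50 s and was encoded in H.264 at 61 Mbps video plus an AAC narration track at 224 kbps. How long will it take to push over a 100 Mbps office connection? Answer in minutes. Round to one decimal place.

3.6 minutes

5 min 50 s = 350 s
Audio: 224 kbps = 0.224 Mbps.
Total bitrate: 61.224 Mbps.
File: 61.224 Mbps × 350 s = 21428.4 Mb.
At 100 Mbps: 21428.4 / 100 = 214.3 s ≈ 3.57 minutes.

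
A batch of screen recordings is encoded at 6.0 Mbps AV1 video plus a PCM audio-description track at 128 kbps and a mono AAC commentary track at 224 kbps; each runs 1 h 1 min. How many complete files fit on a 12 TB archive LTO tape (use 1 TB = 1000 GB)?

1 h 1 min = 61 min = 3660 s
Audio total: 128 + 224 = 352 kbps = 0.352 Mbps.
Total bitrate: 6.352 Mbps.
Per item: 6.352 Mbps × 3660 s = 23,248 Mb = 2,906 MB.
Capacity: 12 TB = 96,000,000 Mb; 4129.33 items → 4129 complete.

4129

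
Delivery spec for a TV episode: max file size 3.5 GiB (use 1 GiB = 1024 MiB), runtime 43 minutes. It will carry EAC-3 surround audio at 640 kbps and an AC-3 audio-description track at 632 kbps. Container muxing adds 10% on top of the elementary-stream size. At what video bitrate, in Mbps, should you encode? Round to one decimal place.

Budget: 3.5 GiB = 30064.8 Mb.
Stream payload after overhead: 30064.8 / 1.10 = 27331.6 Mb.
43 min = 2580 s
Total bitrate budget: 27331.6 Mb / 2580 s = 10.594 Mbps.
Audio total: 640 + 632 = 1272 kbps = 1.272 Mbps.
Video: 10.594 − 1.272 = 9.322 Mbps.

9.3 Mbps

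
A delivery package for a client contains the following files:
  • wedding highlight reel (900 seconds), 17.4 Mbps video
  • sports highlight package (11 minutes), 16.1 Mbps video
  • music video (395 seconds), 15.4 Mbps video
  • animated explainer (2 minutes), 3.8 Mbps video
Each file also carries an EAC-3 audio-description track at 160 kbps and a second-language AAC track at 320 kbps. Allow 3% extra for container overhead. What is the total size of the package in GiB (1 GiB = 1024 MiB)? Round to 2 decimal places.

Audio total: 160 + 320 = 480 kbps = 0.480 Mbps.
wedding highlight reel: 17.880 Mbps × 900 s × 1.03 = 16574.8 Mb
sports highlight package: 16.580 Mbps × 660 s × 1.03 = 11271.1 Mb
music video: 15.880 Mbps × 395 s × 1.03 = 6460.8 Mb
animated explainer: 4.280 Mbps × 120 s × 1.03 = 529.0 Mb
Total: 34835.6 Mb = 4354.5 MB.
= 4.055 GiB.

4.06 GiB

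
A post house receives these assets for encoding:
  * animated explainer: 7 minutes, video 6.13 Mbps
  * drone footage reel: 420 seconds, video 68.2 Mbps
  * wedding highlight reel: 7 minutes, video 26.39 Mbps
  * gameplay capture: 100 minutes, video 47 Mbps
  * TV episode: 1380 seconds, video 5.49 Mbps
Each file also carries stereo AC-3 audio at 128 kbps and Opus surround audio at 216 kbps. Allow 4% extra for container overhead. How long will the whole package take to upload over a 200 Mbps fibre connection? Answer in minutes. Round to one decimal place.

29.0 minutes

Audio total: 128 + 216 = 344 kbps = 0.344 Mbps.
animated explainer: 6.474 Mbps × 420 s × 1.04 = 2827.8 Mb
drone footage reel: 68.544 Mbps × 420 s × 1.04 = 29940.0 Mb
wedding highlight reel: 26.734 Mbps × 420 s × 1.04 = 11677.4 Mb
gameplay capture: 47.344 Mbps × 6000 s × 1.04 = 295426.6 Mb
TV episode: 5.834 Mbps × 1380 s × 1.04 = 8373.0 Mb
Total: 348244.8 Mb = 43530.6 MB.
At 200 Mbps: 348244.8 / 200 = 1741 s ≈ 29 minutes.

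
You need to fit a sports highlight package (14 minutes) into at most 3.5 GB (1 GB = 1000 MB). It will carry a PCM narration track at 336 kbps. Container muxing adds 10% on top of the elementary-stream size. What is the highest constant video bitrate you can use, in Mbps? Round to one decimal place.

Budget: 3.5 GB = 28000.0 Mb.
Stream payload after overhead: 28000.0 / 1.10 = 25454.5 Mb.
14 min = 840 s
Total bitrate budget: 25454.5 Mb / 840 s = 30.303 Mbps.
Audio: 336 kbps = 0.336 Mbps.
Video: 30.303 − 0.336 = 29.967 Mbps.

30.0 Mbps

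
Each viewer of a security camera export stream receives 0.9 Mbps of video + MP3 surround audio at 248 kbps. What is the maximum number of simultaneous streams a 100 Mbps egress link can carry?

87

Audio: 248 kbps = 0.248 Mbps.
Per-viewer media rate: 1.148 Mbps.
100 Mbps = 100.0 Mbps; 100.0 / 1.148 = 87.11 → 87 viewers.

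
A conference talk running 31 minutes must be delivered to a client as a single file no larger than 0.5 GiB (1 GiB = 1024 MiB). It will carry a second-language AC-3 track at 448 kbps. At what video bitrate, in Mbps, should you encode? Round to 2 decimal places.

Budget: 0.5 GiB = 4295.0 Mb.
31 min = 1860 s
Total bitrate budget: 4295.0 Mb / 1860 s = 2.309 Mbps.
Audio: 448 kbps = 0.448 Mbps.
Video: 2.309 − 0.448 = 1.861 Mbps.

1.86 Mbps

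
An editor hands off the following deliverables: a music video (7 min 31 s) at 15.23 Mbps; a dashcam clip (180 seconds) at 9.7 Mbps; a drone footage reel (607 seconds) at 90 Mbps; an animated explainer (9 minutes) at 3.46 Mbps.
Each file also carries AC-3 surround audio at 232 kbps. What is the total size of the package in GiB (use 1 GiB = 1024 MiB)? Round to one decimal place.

7.6 GiB

Audio: 232 kbps = 0.232 Mbps.
music video: 15.462 Mbps × 451 s = 6973.4 Mb
dashcam clip: 9.932 Mbps × 180 s = 1787.8 Mb
drone footage reel: 90.232 Mbps × 607 s = 54770.8 Mb
animated explainer: 3.692 Mbps × 540 s = 1993.7 Mb
Total: 65525.6 Mb = 8190.7 MB.
= 7.628 GiB.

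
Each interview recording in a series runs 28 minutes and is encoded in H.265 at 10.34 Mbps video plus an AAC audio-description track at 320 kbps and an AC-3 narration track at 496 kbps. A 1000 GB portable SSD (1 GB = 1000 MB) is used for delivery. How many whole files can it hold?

28 min = 1680 s
Audio total: 320 + 496 = 816 kbps = 0.816 Mbps.
Total bitrate: 11.156 Mbps.
Per item: 11.156 Mbps × 1680 s = 18,742 Mb = 2,343 MB.
Capacity: 1000 GB = 8,000,000 Mb; 426.85 items → 426 complete.

426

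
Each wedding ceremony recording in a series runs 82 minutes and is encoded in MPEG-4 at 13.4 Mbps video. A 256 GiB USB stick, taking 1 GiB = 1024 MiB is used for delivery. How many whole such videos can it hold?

33

82 min = 4920 s
Per item: 13.400 Mbps × 4920 s = 65,928 Mb = 8,241 MB.
Capacity: 256 GiB = 2,199,023 Mb; 33.35 items → 33 complete.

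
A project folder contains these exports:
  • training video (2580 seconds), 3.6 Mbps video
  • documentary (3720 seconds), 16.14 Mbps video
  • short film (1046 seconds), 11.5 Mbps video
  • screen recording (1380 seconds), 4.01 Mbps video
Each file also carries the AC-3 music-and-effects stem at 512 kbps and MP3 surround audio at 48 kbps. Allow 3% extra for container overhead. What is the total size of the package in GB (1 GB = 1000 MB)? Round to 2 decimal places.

Audio total: 512 + 48 = 560 kbps = 0.560 Mbps.
training video: 4.160 Mbps × 2580 s × 1.03 = 11054.8 Mb
documentary: 16.700 Mbps × 3720 s × 1.03 = 63987.7 Mb
short film: 12.060 Mbps × 1046 s × 1.03 = 12993.2 Mb
screen recording: 4.570 Mbps × 1380 s × 1.03 = 6495.8 Mb
Total: 94531.5 Mb = 11816.4 MB.
= 11.82 GB.

11.82 GB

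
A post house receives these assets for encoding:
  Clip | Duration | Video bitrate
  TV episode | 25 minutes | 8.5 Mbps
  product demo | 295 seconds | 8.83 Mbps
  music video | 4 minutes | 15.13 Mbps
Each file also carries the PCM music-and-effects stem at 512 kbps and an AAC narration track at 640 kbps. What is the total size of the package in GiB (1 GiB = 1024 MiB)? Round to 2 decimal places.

Audio total: 512 + 640 = 1152 kbps = 1.152 Mbps.
TV episode: 9.652 Mbps × 1500 s = 14478.0 Mb
product demo: 9.982 Mbps × 295 s = 2944.7 Mb
music video: 16.282 Mbps × 240 s = 3907.7 Mb
Total: 21330.4 Mb = 2666.3 MB.
= 2.483 GiB.

2.48 GiB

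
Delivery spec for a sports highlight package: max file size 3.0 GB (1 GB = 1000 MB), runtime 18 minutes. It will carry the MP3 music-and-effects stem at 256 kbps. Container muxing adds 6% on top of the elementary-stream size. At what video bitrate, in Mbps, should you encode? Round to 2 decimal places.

20.71 Mbps

Budget: 3.0 GB = 24000.0 Mb.
Stream payload after overhead: 24000.0 / 1.06 = 22641.5 Mb.
18 min = 1080 s
Total bitrate budget: 22641.5 Mb / 1080 s = 20.964 Mbps.
Audio: 256 kbps = 0.256 Mbps.
Video: 20.964 − 0.256 = 20.708 Mbps.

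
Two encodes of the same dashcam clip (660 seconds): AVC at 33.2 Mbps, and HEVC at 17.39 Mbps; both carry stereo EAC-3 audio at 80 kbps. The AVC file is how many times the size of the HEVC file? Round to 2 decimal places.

1.90

Audio: 80 kbps = 0.080 Mbps.
AVC: 33.280 Mbps × 660 s = 21964.8 Mb = 2.746 GB.
HEVC: 17.470 Mbps × 660 s = 11530.2 Mb = 1.441 GB.
Ratio: 2.746 / 1.441 = 1.905.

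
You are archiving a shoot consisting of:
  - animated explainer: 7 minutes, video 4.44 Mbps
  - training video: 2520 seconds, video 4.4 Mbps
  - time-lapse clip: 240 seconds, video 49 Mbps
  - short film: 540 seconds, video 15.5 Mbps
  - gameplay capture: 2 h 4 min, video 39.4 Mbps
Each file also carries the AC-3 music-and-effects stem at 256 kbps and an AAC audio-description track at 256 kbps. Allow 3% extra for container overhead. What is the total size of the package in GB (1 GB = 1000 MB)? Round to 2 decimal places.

42.74 GB

Audio total: 256 + 256 = 512 kbps = 0.512 Mbps.
animated explainer: 4.952 Mbps × 420 s × 1.03 = 2142.2 Mb
training video: 4.912 Mbps × 2520 s × 1.03 = 12749.6 Mb
time-lapse clip: 49.512 Mbps × 240 s × 1.03 = 12239.4 Mb
short film: 16.012 Mbps × 540 s × 1.03 = 8905.9 Mb
gameplay capture: 39.912 Mbps × 7440 s × 1.03 = 305853.6 Mb
Total: 341890.7 Mb = 42736.3 MB.
= 42.74 GB.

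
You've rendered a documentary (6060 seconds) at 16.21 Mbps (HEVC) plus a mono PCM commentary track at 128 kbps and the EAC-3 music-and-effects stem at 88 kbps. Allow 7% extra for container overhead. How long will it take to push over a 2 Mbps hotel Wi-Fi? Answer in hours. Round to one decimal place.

14.8 hours

Audio total: 128 + 88 = 216 kbps = 0.216 Mbps.
Total bitrate: 16.426 Mbps.
File: 16.426 Mbps × 6060 s = 99541.6 Mb.
With 7% container overhead: ×1.07. → 106509.5 Mb.
At 2 Mbps: 106509.5 / 2 = 53254.7 s ≈ 14.8 hours.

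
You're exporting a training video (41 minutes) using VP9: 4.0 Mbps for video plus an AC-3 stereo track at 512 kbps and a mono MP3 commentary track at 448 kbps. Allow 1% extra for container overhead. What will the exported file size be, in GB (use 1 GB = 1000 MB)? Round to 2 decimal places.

41 min = 2460 s
Audio total: 512 + 448 = 960 kbps = 0.960 Mbps.
Total bitrate: 4.0 + 0.960 = 4.960 Mbps.
Stream data: 4.960 Mbps × 2460 s = 12201.6 Mb.
With 1% container overhead: ×1.01.
12,324 Mb ÷ 8 = 1,540 MB → 1.540 GB.

1.54 GB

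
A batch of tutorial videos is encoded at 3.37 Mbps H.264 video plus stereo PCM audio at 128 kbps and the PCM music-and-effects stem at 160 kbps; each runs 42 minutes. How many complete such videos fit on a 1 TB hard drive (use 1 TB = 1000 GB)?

42 min = 2520 s
Audio total: 128 + 160 = 288 kbps = 0.288 Mbps.
Total bitrate: 3.658 Mbps.
Per item: 3.658 Mbps × 2520 s = 9,218 Mb = 1,152 MB.
Capacity: 1 TB = 8,000,000 Mb; 867.85 items → 867 complete.

867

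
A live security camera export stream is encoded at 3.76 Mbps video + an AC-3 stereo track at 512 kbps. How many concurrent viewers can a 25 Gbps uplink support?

Audio: 512 kbps = 0.512 Mbps.
Per-viewer media rate: 4.272 Mbps.
25 Gbps = 25,000 Mbps; 25,000 / 4.272 = 5852.06 → 5852 viewers.

5852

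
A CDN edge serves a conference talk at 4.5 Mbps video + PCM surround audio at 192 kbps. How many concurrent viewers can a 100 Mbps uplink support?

Audio: 192 kbps = 0.192 Mbps.
Per-viewer media rate: 4.692 Mbps.
100 Mbps = 100.0 Mbps; 100.0 / 4.692 = 21.31 → 21 viewers.

21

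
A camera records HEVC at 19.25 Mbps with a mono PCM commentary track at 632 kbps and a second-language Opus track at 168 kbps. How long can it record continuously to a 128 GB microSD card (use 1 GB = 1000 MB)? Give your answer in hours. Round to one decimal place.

Audio total: 632 + 168 = 800 kbps = 0.800 Mbps.
Total bitrate: 19.25 + 0.800 = 20.050 Mbps.
Capacity: 128 GB = 1,024,000 Mb.
Recording time: 1,024,000 / 20.050 = 51,072 s ≈ 14.2 hours.

14.2 hours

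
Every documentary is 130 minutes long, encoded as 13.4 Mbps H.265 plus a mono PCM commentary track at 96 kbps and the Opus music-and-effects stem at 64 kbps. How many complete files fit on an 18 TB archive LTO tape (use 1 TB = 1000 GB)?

130 min = 7800 s
Audio total: 96 + 64 = 160 kbps = 0.160 Mbps.
Total bitrate: 13.560 Mbps.
Per item: 13.560 Mbps × 7800 s = 105,768 Mb = 13,221 MB.
Capacity: 18 TB = 144,000,000 Mb; 1361.47 items → 1361 complete.

1361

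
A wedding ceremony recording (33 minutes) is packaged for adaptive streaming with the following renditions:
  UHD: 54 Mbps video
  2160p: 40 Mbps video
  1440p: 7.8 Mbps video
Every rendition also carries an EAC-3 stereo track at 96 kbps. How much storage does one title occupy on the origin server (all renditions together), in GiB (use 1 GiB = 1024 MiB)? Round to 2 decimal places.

33 min = 1980 s
Audio: 96 kbps = 0.096 Mbps.
Sum of rendition bitrates: (54+0.096) + (40+0.096) + (7.8+0.096) = 102.088 Mbps.
× 1980 s = 202,134 Mb = 25,267 MB = 23.53 GiB.

23.53 GiB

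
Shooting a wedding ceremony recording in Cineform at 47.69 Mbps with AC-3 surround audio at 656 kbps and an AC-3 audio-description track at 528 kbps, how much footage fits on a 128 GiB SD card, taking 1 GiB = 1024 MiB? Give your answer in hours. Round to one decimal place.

6.2 hours

Audio total: 656 + 528 = 1184 kbps = 1.184 Mbps.
Total bitrate: 47.69 + 1.184 = 48.874 Mbps.
Capacity: 128 GiB = 1,099,512 Mb.
Recording time: 1,099,512 / 48.874 = 22,497 s ≈ 6.25 hours.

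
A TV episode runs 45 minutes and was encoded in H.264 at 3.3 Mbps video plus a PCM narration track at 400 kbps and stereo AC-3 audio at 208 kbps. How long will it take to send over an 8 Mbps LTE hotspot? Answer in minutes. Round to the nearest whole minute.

22 minutes

45 min = 2700 s
Audio total: 400 + 208 = 608 kbps = 0.608 Mbps.
Total bitrate: 3.908 Mbps.
File: 3.908 Mbps × 2700 s = 10551.6 Mb.
At 8 Mbps: 10551.6 / 8 = 1319.0 s ≈ 22 minutes.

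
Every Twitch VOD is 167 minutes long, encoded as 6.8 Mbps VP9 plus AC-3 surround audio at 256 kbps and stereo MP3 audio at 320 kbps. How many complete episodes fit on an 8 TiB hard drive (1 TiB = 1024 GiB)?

167 min = 10020 s
Audio total: 256 + 320 = 576 kbps = 0.576 Mbps.
Total bitrate: 7.376 Mbps.
Per item: 7.376 Mbps × 10020 s = 73,908 Mb = 9,238 MB.
Capacity: 8 TiB = 70,368,744 Mb; 952.12 items → 952 complete.

952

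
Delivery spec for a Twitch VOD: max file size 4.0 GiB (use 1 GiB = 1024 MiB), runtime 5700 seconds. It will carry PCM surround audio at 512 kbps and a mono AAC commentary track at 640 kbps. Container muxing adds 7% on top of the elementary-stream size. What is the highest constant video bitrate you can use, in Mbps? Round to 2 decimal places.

4.48 Mbps

Budget: 4.0 GiB = 34359.7 Mb.
Stream payload after overhead: 34359.7 / 1.07 = 32111.9 Mb.
Total bitrate budget: 32111.9 Mb / 5700 s = 5.634 Mbps.
Audio total: 512 + 640 = 1152 kbps = 1.152 Mbps.
Video: 5.634 − 1.152 = 4.482 Mbps.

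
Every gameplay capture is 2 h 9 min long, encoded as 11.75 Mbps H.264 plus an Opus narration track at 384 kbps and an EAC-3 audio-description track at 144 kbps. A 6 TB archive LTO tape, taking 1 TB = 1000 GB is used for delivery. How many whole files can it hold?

2 h 9 min = 129 min = 7740 s
Audio total: 384 + 144 = 528 kbps = 0.528 Mbps.
Total bitrate: 12.278 Mbps.
Per item: 12.278 Mbps × 7740 s = 95,032 Mb = 11,879 MB.
Capacity: 6 TB = 48,000,000 Mb; 505.09 items → 505 complete.

505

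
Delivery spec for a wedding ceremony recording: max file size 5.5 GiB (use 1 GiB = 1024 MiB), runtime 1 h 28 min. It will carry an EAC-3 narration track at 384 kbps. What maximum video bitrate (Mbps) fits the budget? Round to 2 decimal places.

Budget: 5.5 GiB = 47244.6 Mb.
1 h 28 min = 88 min = 5280 s
Total bitrate budget: 47244.6 Mb / 5280 s = 8.948 Mbps.
Audio: 384 kbps = 0.384 Mbps.
Video: 8.948 − 0.384 = 8.564 Mbps.

8.56 Mbps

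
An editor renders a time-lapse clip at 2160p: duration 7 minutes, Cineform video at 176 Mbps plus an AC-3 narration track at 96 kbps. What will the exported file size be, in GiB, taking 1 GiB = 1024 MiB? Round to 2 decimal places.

7 min = 420 s
Audio: 96 kbps = 0.096 Mbps.
Total bitrate: 176 + 0.096 = 176.096 Mbps.
Stream data: 176.096 Mbps × 420 s = 73960.3 Mb.
73,960 Mb = 9,245,040,000 bytes ÷ 1,073,741,824 = 8.610 GiB.

8.61 GiB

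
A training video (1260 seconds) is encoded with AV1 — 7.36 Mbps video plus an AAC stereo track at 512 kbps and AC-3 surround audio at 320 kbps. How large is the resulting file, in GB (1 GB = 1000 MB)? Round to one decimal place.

Audio total: 512 + 320 = 832 kbps = 0.832 Mbps.
Total bitrate: 7.36 + 0.832 = 8.192 Mbps.
Stream data: 8.192 Mbps × 1260 s = 10321.9 Mb.
10,322 Mb ÷ 8 = 1,290 MB → 1.290 GB.

1.3 GB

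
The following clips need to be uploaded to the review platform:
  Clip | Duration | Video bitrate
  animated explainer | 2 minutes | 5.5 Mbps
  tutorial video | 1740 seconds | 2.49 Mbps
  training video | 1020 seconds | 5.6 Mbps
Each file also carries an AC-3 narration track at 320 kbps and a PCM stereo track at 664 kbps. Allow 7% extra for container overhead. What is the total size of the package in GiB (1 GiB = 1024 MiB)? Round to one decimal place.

Audio total: 320 + 664 = 984 kbps = 0.984 Mbps.
animated explainer: 6.484 Mbps × 120 s × 1.07 = 832.5 Mb
tutorial video: 3.474 Mbps × 1740 s × 1.07 = 6467.9 Mb
training video: 6.584 Mbps × 1020 s × 1.07 = 7185.8 Mb
Total: 14486.2 Mb = 1810.8 MB.
= 1.686 GiB.

1.7 GiB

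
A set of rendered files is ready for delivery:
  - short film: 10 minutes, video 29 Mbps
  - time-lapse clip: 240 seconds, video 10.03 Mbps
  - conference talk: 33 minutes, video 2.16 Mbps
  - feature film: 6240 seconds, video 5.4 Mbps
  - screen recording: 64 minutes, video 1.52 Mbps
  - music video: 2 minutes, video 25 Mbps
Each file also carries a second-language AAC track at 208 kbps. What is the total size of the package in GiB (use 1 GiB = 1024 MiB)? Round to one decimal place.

Audio: 208 kbps = 0.208 Mbps.
short film: 29.208 Mbps × 600 s = 17524.8 Mb
time-lapse clip: 10.238 Mbps × 240 s = 2457.1 Mb
conference talk: 2.368 Mbps × 1980 s = 4688.6 Mb
feature film: 5.608 Mbps × 6240 s = 34993.9 Mb
screen recording: 1.728 Mbps × 3840 s = 6635.5 Mb
music video: 25.208 Mbps × 120 s = 3025.0 Mb
Total: 69325.0 Mb = 8665.6 MB.
= 8.070 GiB.

8.1 GiB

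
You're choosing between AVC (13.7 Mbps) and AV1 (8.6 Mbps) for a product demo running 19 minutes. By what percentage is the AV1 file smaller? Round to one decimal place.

19 min = 1140 s
AVC: 13.700 Mbps × 1140 s = 15618.0 Mb = 1.952 GB.
AV1: 8.600 Mbps × 1140 s = 9804.0 Mb = 1.226 GB.
Reduction: (1 − 1.226/1.952) × 100 = 37.23%.

37.2%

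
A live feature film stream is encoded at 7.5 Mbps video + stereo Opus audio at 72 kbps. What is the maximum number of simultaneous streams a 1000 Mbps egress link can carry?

Audio: 72 kbps = 0.072 Mbps.
Per-viewer media rate: 7.572 Mbps.
1000 Mbps = 1,000 Mbps; 1,000 / 7.572 = 132.07 → 132 viewers.

132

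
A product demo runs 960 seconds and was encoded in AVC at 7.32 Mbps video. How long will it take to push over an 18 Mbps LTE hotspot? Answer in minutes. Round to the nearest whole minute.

File: 7.320 Mbps × 960 s = 7027.2 Mb.
At 18 Mbps: 7027.2 / 18 = 390.4 s ≈ 6.51 minutes.

7 minutes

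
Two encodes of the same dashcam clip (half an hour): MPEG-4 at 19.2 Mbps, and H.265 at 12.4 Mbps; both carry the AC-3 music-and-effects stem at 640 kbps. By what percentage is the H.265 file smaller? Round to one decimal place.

34.3%

30 min = 1800 s
Audio: 640 kbps = 0.640 Mbps.
MPEG-4: 19.840 Mbps × 1800 s = 35712.0 Mb = 4.464 GB.
H.265: 13.040 Mbps × 1800 s = 23472.0 Mb = 2.934 GB.
Reduction: (1 − 2.934/4.464) × 100 = 34.27%.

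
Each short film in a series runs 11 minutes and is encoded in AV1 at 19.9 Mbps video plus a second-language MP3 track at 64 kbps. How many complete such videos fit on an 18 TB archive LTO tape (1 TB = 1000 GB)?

10928

11 min = 660 s
Audio: 64 kbps = 0.064 Mbps.
Total bitrate: 19.964 Mbps.
Per item: 19.964 Mbps × 660 s = 13,176 Mb = 1,647 MB.
Capacity: 18 TB = 144,000,000 Mb; 10928.76 items → 10928 complete.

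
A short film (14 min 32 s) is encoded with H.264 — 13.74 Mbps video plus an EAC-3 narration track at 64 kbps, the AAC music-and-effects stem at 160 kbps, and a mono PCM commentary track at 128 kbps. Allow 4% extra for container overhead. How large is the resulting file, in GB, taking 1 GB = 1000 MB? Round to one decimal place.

1.6 GB

14 min 32 s = 872 s
Audio total: 64 + 160 + 128 = 352 kbps = 0.352 Mbps.
Total bitrate: 13.74 + 0.352 = 14.092 Mbps.
Stream data: 14.092 Mbps × 872 s = 12288.2 Mb.
With 4% container overhead: ×1.04.
12,780 Mb ÷ 8 = 1,597 MB → 1.597 GB.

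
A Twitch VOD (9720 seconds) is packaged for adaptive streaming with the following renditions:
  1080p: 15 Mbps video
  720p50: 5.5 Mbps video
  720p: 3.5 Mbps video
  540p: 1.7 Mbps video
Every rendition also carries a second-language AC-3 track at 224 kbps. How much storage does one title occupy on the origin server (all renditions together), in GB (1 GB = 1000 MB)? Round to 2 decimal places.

32.31 GB

Audio: 224 kbps = 0.224 Mbps.
Sum of rendition bitrates: (15+0.224) + (5.5+0.224) + (3.5+0.224) + (1.7+0.224) = 26.596 Mbps.
× 9720 s = 258,513 Mb = 32,314 MB = 32.31 GB.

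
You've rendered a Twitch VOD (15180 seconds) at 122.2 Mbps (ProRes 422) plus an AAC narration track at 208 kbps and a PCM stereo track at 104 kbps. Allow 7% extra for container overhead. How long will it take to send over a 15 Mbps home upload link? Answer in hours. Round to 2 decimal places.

Audio total: 208 + 104 = 312 kbps = 0.312 Mbps.
Total bitrate: 122.512 Mbps.
File: 122.512 Mbps × 15180 s = 1859732.2 Mb.
With 7% container overhead: ×1.07. → 1989913.4 Mb.
At 15 Mbps: 1989913.4 / 15 = 132660.9 s ≈ 36.9 hours.

36.85 hours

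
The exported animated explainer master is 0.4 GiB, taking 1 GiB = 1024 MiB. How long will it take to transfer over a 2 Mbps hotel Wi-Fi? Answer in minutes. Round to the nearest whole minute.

File: 0.4 GiB = 3436.0 Mb.
At 2 Mbps: 3436.0 / 2 = 1718.0 s ≈ 28.6 minutes.

29 minutes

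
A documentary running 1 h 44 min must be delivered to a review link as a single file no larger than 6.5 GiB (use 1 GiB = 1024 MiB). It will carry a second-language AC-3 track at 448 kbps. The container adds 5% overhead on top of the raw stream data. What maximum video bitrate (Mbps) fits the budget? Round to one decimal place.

Budget: 6.5 GiB = 55834.6 Mb.
Stream payload after overhead: 55834.6 / 1.05 = 53175.8 Mb.
1 h 44 min = 104 min = 6240 s
Total bitrate budget: 53175.8 Mb / 6240 s = 8.522 Mbps.
Audio: 448 kbps = 0.448 Mbps.
Video: 8.522 − 0.448 = 8.074 Mbps.

8.1 Mbps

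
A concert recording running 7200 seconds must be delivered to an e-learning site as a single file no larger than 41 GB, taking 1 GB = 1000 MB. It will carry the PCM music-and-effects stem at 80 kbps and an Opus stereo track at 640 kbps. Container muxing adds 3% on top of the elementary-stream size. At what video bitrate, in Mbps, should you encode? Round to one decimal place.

43.5 Mbps

Budget: 41 GB = 328000.0 Mb.
Stream payload after overhead: 328000.0 / 1.03 = 318446.6 Mb.
Total bitrate budget: 318446.6 Mb / 7200 s = 44.229 Mbps.
Audio total: 80 + 640 = 720 kbps = 0.720 Mbps.
Video: 44.229 − 0.720 = 43.509 Mbps.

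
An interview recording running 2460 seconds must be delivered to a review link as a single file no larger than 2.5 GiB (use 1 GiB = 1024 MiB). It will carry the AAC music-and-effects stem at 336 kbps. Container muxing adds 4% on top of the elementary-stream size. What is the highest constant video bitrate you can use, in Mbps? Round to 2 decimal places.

Budget: 2.5 GiB = 21474.8 Mb.
Stream payload after overhead: 21474.8 / 1.04 = 20648.9 Mb.
Total bitrate budget: 20648.9 Mb / 2460 s = 8.394 Mbps.
Audio: 336 kbps = 0.336 Mbps.
Video: 8.394 − 0.336 = 8.058 Mbps.

8.06 Mbps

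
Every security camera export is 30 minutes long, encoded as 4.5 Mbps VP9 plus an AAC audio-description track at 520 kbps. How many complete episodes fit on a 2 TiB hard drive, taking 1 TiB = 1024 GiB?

30 min = 1800 s
Audio: 520 kbps = 0.520 Mbps.
Total bitrate: 5.020 Mbps.
Per item: 5.020 Mbps × 1800 s = 9,036 Mb = 1,130 MB.
Capacity: 2 TiB = 17,592,186 Mb; 1946.90 items → 1946 complete.

1946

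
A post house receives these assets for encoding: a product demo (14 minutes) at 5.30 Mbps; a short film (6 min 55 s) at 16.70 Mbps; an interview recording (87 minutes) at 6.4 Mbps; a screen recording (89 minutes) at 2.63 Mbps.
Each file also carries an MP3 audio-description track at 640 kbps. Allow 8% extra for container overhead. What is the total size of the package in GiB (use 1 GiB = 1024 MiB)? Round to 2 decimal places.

8.35 GiB

Audio: 640 kbps = 0.640 Mbps.
product demo: 5.940 Mbps × 840 s × 1.08 = 5388.8 Mb
short film: 17.340 Mbps × 415 s × 1.08 = 7771.8 Mb
interview recording: 7.040 Mbps × 5220 s × 1.08 = 39688.7 Mb
screen recording: 3.270 Mbps × 5340 s × 1.08 = 18858.7 Mb
Total: 71708.0 Mb = 8963.5 MB.
= 8.348 GiB.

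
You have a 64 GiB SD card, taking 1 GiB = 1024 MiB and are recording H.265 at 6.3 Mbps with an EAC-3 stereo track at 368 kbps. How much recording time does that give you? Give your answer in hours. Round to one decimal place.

22.9 hours

Audio: 368 kbps = 0.368 Mbps.
Total bitrate: 6.3 + 0.368 = 6.668 Mbps.
Capacity: 64 GiB = 549,756 Mb.
Recording time: 549,756 / 6.668 = 82,447 s ≈ 22.9 hours.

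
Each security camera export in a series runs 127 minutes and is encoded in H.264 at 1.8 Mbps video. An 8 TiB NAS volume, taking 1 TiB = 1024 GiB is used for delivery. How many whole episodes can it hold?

127 min = 7620 s
Per item: 1.800 Mbps × 7620 s = 13,716 Mb = 1,714 MB.
Capacity: 8 TiB = 70,368,744 Mb; 5130.41 items → 5130 complete.

5130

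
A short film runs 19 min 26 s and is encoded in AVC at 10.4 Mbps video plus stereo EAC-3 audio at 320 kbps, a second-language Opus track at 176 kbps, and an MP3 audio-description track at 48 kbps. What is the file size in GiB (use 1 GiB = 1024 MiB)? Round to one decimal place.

19 min 26 s = 1166 s
Audio total: 320 + 176 + 48 = 544 kbps = 0.544 Mbps.
Total bitrate: 10.4 + 0.544 = 10.944 Mbps.
Stream data: 10.944 Mbps × 1166 s = 12760.7 Mb.
12,761 Mb = 1,595,088,000 bytes ÷ 1,073,741,824 = 1.486 GiB.

1.5 GiB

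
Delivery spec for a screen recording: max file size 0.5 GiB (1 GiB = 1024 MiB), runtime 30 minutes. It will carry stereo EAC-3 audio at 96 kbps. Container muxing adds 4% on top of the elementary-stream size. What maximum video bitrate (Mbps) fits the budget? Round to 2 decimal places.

2.20 Mbps

Budget: 0.5 GiB = 4295.0 Mb.
Stream payload after overhead: 4295.0 / 1.04 = 4129.8 Mb.
30 min = 1800 s
Total bitrate budget: 4129.8 Mb / 1800 s = 2.294 Mbps.
Audio: 96 kbps = 0.096 Mbps.
Video: 2.294 − 0.096 = 2.198 Mbps.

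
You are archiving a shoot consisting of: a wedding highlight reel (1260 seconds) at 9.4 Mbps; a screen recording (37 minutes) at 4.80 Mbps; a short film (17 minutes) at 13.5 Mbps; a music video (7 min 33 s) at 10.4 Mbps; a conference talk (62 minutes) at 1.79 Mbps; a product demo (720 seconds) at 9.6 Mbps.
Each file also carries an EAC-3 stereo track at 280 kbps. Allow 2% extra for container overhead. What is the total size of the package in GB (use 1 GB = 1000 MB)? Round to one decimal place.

Audio: 280 kbps = 0.280 Mbps.
wedding highlight reel: 9.680 Mbps × 1260 s × 1.02 = 12440.7 Mb
screen recording: 5.080 Mbps × 2220 s × 1.02 = 11503.2 Mb
short film: 13.780 Mbps × 1020 s × 1.02 = 14336.7 Mb
music video: 10.680 Mbps × 453 s × 1.02 = 4934.8 Mb
conference talk: 2.070 Mbps × 3720 s × 1.02 = 7854.4 Mb
product demo: 9.880 Mbps × 720 s × 1.02 = 7255.9 Mb
Total: 58325.7 Mb = 7290.7 MB.
= 7.291 GB.

7.3 GB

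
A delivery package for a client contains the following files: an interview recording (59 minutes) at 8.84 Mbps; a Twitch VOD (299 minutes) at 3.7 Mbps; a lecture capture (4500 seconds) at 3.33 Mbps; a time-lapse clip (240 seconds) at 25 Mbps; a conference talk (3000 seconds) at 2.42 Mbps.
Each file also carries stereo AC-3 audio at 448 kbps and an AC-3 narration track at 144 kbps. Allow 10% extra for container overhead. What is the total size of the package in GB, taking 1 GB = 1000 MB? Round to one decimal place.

19.7 GB

Audio total: 448 + 144 = 592 kbps = 0.592 Mbps.
interview recording: 9.432 Mbps × 3540 s × 1.10 = 36728.2 Mb
Twitch VOD: 4.292 Mbps × 17940 s × 1.10 = 84698.3 Mb
lecture capture: 3.922 Mbps × 4500 s × 1.10 = 19413.9 Mb
time-lapse clip: 25.592 Mbps × 240 s × 1.10 = 6756.3 Mb
conference talk: 3.012 Mbps × 3000 s × 1.10 = 9939.6 Mb
Total: 157536.3 Mb = 19692.0 MB.
= 19.69 GB.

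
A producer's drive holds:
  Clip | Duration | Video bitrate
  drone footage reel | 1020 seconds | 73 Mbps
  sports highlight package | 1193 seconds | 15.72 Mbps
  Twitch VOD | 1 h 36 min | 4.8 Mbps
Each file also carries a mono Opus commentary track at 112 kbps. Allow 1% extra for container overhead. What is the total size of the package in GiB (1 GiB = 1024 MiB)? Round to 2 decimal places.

14.32 GiB

Audio: 112 kbps = 0.112 Mbps.
drone footage reel: 73.112 Mbps × 1020 s × 1.01 = 75320.0 Mb
sports highlight package: 15.832 Mbps × 1193 s × 1.01 = 19076.5 Mb
Twitch VOD: 4.912 Mbps × 5760 s × 1.01 = 28576.1 Mb
Total: 122972.5 Mb = 15371.6 MB.
= 14.32 GiB.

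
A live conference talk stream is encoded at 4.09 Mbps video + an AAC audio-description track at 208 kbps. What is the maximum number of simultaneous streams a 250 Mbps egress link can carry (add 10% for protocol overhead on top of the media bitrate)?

52

Audio: 208 kbps = 0.208 Mbps.
Per-viewer media rate: 4.298 Mbps.
On the wire with 10% overhead: 4.728 Mbps.
250 Mbps = 250.0 Mbps; 250.0 / 4.728 = 52.88 → 52 viewers.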